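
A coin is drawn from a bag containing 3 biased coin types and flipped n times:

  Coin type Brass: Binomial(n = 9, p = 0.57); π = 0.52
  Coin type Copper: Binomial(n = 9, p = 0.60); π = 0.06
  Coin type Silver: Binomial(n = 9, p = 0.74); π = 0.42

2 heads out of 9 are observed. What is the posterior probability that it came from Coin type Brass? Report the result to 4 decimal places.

P(component k | x) = w_k·f_k(x) / marginal(x), where marginal(x) = Σ_j w_j·f_j(x).
Evaluate each component's likelihood at the observed value:
  L_Brass = C(9,2)·0.57^2·0.43^7 = 36·0.3249·0.00271819 = 0.031793
  L_Copper = C(9,2)·0.60^2·0.40^7 = 36·0.36·0.0016384 = 0.0212337
  L_Silver = C(9,2)·0.74^2·0.26^7 = 36·0.5476·8.03181e-05 = 0.00158336
Prior × likelihood for each component:
  w_Brass·L_Brass = 0.52 × 0.031793 = 0.0165324
  w_Copper·L_Copper = 0.06 × 0.0212337 = 0.00127402
  w_Silver·L_Silver = 0.42 × 0.00158336 = 0.000665011
Denominator: 0.0165324 + 0.00127402 + 0.000665011 = 0.0184714
P(Coin type Brass | 2 heads out of 9) = 0.0165324 / 0.0184714 ≈ 0.8950

0.8950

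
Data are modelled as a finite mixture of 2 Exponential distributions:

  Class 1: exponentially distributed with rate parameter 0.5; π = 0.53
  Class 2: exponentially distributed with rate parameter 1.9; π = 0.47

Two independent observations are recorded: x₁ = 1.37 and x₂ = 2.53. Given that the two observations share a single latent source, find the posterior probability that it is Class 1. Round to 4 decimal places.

By Bayes' theorem, P(k | x) = w_k f_k(x) / Σ_j w_j f_j(x).
Since both observations come from the same component, the likelihood for component k is f_k(x₁)·f_k(x₂).
  L_1 = [0.5·e^(−0.5·1.37) = 0.5·e^(−0.6850) = 0.252045] × [0.14112] = 0.0355685
  L_2 = [1.9·e^(−1.9·1.37) = 1.9·e^(−2.6030) = 0.140697] × [0.0155274] = 0.00218467
Multiply by the mixture weights:
  w_1·L_1 = 0.53 × 0.0355685 = 0.0188513
  w_2·L_2 = 0.47 × 0.00218467 = 0.00102679
Marginal: 0.0188513 + 0.00102679 = 0.0198781
P(Class 1 | data) ≈ 0.9483

0.9483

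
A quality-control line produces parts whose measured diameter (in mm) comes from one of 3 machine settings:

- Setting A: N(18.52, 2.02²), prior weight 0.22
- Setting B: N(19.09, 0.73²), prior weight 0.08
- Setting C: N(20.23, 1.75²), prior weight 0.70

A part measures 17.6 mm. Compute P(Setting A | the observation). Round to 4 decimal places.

0.4072

By Bayes' theorem, P(k | x) = P(Z=k) f_k(x) / Σ_j P(Z=j) f_j(x).
Normal densities:
  f_A = (1/(2.02·√(2π)))·exp(−(17.6−18.52)²/(2·2.02²)) = 0.197496·exp(-0.10372) = 0.178039
  f_B = (1/(0.73·√(2π)))·exp(−(17.6−19.09)²/(2·0.73²)) = 0.546496·exp(-2.08304) = 0.0680669
  f_C = (1/(1.75·√(2π)))·exp(−(17.6−20.23)²/(2·1.75²)) = 0.227967·exp(-1.12929) = 0.0736932
Weight by the priors:
  P(Z=A)·f_A = 0.22 × 0.178039 = 0.0391686
  P(Z=B)·f_B = 0.08 × 0.0680669 = 0.00544535
  P(Z=C)·f_C = 0.70 × 0.0736932 = 0.0515853
Normaliser: 0.0391686 + 0.00544535 + 0.0515853 = 0.0961993
Responsibility of Setting A: 0.0391686 / 0.0961993 ≈ 0.4072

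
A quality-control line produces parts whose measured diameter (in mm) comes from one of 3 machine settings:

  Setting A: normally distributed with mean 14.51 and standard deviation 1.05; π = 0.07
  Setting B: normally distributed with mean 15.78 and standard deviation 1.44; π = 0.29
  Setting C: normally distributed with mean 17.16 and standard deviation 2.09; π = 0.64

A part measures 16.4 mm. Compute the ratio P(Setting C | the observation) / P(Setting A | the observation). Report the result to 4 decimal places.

21.7254

The posterior odds equal the prior odds times the likelihood ratio: (P(Z=i)/P(Z=j))·(f_i(x)/f_j(x)).
Evaluate each component's likelihood at the observed value:
  p_A = (1/(1.05·√(2π)))·exp(−(16.4−14.51)²/(2·1.05²)) = 0.379945·exp(-1.62000) = 0.0751906
  p_B = (1/(1.44·√(2π)))·exp(−(16.4−15.78)²/(2·1.44²)) = 0.277043·exp(-0.09269) = 0.252519
  p_C = (1/(2.09·√(2π)))·exp(−(16.4−17.16)²/(2·2.09²)) = 0.190881·exp(-0.06612) = 0.178669
Odds = (0.64/0.07) × (0.178669/0.0751906) = 9.14286 × 2.37622 ≈ 21.7254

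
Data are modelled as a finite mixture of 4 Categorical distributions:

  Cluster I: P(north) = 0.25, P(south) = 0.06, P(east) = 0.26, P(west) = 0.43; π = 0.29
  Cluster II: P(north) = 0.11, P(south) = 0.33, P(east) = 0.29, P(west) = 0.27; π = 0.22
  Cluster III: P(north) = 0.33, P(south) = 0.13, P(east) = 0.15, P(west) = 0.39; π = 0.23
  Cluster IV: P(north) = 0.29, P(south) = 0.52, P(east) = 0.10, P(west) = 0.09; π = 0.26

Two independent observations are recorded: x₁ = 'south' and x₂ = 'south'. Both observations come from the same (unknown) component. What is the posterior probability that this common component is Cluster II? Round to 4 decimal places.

The responsibility of component k is w_k f_k(x) divided by Σ_j w_j f_j(x).
Since both observations come from the same component, the likelihood for component k is f_k(x₁)·f_k(x₂).
  L_I = [P(south | comp) = 0.06] × [0.06] = 0.0036
  L_II = [P(south | comp) = 0.33] × [0.33] = 0.1089
  L_III = [P(south | comp) = 0.13] × [0.13] = 0.0169
  L_IV = [P(south | comp) = 0.52] × [0.52] = 0.2704
Unnormalised posteriors:
  w_I·L_I = 0.29 × 0.0036 = 0.001044
  w_II·L_II = 0.22 × 0.1089 = 0.023958
  w_III·L_III = 0.23 × 0.0169 = 0.003887
  w_IV·L_IV = 0.26 × 0.2704 = 0.070304
Evidence: 0.001044 + 0.023958 + 0.003887 + 0.070304 = 0.099193
P(Cluster II | x₁,x₂) ≈ 0.2415

0.2415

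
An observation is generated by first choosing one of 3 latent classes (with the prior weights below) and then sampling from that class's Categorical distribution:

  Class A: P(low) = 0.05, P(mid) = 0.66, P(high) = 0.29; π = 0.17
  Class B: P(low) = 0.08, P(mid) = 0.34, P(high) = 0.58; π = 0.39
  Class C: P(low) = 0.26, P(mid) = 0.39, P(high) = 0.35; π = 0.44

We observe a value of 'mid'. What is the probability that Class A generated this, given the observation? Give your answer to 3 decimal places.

The responsibility of component k is P(Z=k) f_k(x) divided by Σ_j P(Z=j) f_j(x).
Component likelihoods at x = 'mid':
  f_A = P(mid | comp) = 0.66
  f_B = P(mid | comp) = 0.34
  f_C = P(mid | comp) = 0.39
Prior × likelihood for each component:
  P(Z=A)·f_A = 0.17 × 0.66 = 0.1122
  P(Z=B)·f_B = 0.39 × 0.34 = 0.1326
  P(Z=C)·f_C = 0.44 × 0.39 = 0.1716
Sum: 0.1122 + 0.1326 + 0.1716 = 0.4164
P(Class A | the observation) ≈ 0.269

0.269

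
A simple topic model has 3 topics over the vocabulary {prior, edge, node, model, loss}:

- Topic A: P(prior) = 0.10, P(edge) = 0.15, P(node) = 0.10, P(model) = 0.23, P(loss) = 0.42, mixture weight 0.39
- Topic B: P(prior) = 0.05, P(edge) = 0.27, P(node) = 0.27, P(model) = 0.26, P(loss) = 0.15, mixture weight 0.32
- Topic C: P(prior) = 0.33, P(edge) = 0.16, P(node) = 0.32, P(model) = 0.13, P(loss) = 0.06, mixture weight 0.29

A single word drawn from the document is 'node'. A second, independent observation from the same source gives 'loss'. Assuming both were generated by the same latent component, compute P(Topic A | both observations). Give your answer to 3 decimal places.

0.469

By Bayes' theorem, P(k | x) = P(Z=k) f_k(x) / Σ_j P(Z=j) f_j(x).
Since both observations come from the same component, the likelihood for component k is f_k(x₁)·f_k(x₂).
  L_A = [P(node | comp) = 0.10] × [0.42] = 0.042
  L_B = [P(node | comp) = 0.27] × [0.15] = 0.0405
  L_C = [P(node | comp) = 0.32] × [0.06] = 0.0192
Multiply by the mixture weights:
  P(Z=A)·L_A = 0.39 × 0.042 = 0.01638
  P(Z=B)·L_B = 0.32 × 0.0405 = 0.01296
  P(Z=C)·L_C = 0.29 × 0.0192 = 0.005568
Marginal: 0.01638 + 0.01296 + 0.005568 = 0.034908
Responsibility of Topic A: 0.01638 / 0.034908 ≈ 0.469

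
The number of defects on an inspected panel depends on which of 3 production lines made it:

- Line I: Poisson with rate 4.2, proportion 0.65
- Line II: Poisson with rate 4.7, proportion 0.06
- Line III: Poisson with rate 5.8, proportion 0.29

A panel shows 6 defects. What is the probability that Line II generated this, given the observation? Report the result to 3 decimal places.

P(component k | x) = P(Z=k)·f_k(x) / marginal(x), where marginal(x) = Σ_j P(Z=j)·f_j(x).
Poisson probabilities:
  f_I = 0.114321
  f_II = 0.136167
  f_III = 0.160076
Unnormalised posteriors:
  P(Z=I)·f_I = 0.65 × 0.114321 = 0.0743087
  P(Z=II)·f_II = 0.06 × 0.136167 = 0.00817
  P(Z=III)·f_III = 0.29 × 0.160076 = 0.0464222
Denominator: 0.0743087 + 0.00817 + 0.0464222 = 0.128901
P(Line II | 6 defects) ≈ 0.063

0.063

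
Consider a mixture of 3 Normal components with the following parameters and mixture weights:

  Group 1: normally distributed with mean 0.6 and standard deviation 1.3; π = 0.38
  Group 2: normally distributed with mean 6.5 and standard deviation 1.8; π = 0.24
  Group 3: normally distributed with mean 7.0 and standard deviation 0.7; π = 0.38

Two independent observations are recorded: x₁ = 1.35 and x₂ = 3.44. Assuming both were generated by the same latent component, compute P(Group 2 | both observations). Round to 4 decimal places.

0.0164

By Bayes' theorem, P(k | x) = π_k f_k(x) / Σ_j π_j f_j(x).
Since both observations come from the same component, the likelihood for component k is f_k(x₁)·f_k(x₂).
  L_1 = [(1/(1.3·√(2π)))·exp(−(1.35−0.6)²/(2·1.3²)) = 0.306879·exp(-0.16642) = 0.259831] × [0.0282242] = 0.00733353
  L_2 = [(1/(1.8·√(2π)))·exp(−(1.35−6.5)²/(2·1.8²)) = 0.221635·exp(-4.09298) = 0.00369896] × [0.0522495] = 0.000193269
  L_3 = [(1/(0.7·√(2π)))·exp(−(1.35−7.0)²/(2·0.7²)) = 0.569918·exp(-32.57398) = 4.06549e-15] × [1.37851e-06] = 5.60431e-21
Prior × likelihood for each component:
  π_1·L_1 = 0.38 × 0.00733353 = 0.00278674
  π_2·L_2 = 0.24 × 0.000193269 = 4.63845e-05
  π_3·L_3 = 0.38 × 5.60431e-21 = 2.12964e-21
Marginal: 0.00278674 + 4.63845e-05 + 2.12964e-21 = 0.00283313
Responsibility of Group 2: 4.63845e-05 / 0.00283313 ≈ 0.0164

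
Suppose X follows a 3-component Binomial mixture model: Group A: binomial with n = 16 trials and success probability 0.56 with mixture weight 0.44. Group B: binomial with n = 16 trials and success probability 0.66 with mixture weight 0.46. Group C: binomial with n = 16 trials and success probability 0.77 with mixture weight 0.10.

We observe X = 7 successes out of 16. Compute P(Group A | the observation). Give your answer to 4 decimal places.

Apply Bayes' rule: the posterior for each component is proportional to its prior times its likelihood at x.
Binomial probabilities:
  L_A = C(16,7)·0.56^7·0.44^9 = 11440·0.0172709·0.000618122 = 0.122128
  L_B = C(16,7)·0.66^7·0.34^9 = 11440·0.0545516·6.0717e-05 = 0.0378917
  L_C = C(16,7)·0.77^7·0.23^9 = 11440·0.160485·1.80115e-06 = 0.00330683
Unnormalised posteriors:
  π_A·L_A = 0.44 × 0.122128 = 0.0537365
  π_B·L_B = 0.46 × 0.0378917 = 0.0174302
  π_C·L_C = 0.10 × 0.00330683 = 0.000330683
Normaliser: 0.0537365 + 0.0174302 + 0.000330683 = 0.0714973
P(Group A | 7 successes out of 16) = 0.0537365 / 0.0714973 ≈ 0.7516

0.7516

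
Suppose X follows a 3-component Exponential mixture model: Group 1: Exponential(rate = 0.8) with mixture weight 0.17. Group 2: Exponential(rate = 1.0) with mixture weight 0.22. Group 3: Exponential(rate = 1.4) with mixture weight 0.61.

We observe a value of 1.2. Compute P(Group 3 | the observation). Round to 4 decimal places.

0.5736

Posterior ∝ prior × likelihood, so P(k | x) ∝ P(Z=k) f_k(x); normalise over all components.
Component likelihoods at x = 1.2:
  p_1 = 0.306314
  p_2 = 0.301194
  p_3 = 0.260924
Unnormalised posteriors:
  P(Z=1)·p_1 = 0.17 × 0.306314 = 0.0520734
  P(Z=2)·p_2 = 0.22 × 0.301194 = 0.0662627
  P(Z=3)·p_3 = 0.61 × 0.260924 = 0.159163
Marginal: 0.0520734 + 0.0662627 + 0.159163 = 0.2775
So the posterior for Group 3 is 0.159163 / 0.2775 ≈ 0.5736.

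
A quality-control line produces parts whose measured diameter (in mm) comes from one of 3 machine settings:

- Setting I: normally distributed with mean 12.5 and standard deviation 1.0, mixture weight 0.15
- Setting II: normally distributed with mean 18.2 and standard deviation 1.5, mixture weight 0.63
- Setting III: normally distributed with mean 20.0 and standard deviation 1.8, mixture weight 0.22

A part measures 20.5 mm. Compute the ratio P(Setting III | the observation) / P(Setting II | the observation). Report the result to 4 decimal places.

0.9072

Posterior odds = (π_i f_i(x)) / (π_j f_j(x)); the normalising sum cancels.
Evaluate each component's likelihood at the observed value:
  p_I = (1/(1.0·√(2π)))·exp(−(20.5−12.5)²/(2·1.0²)) = 0.398942·exp(-32.00000) = 5.05227e-15
  p_II = (1/(1.5·√(2π)))·exp(−(20.5−18.2)²/(2·1.5²)) = 0.265962·exp(-1.17556) = 0.0820883
  p_III = (1/(1.8·√(2π)))·exp(−(20.5−20.0)²/(2·1.8²)) = 0.221635·exp(-0.03858) = 0.213247
0.0469143 / 0.0517157 ≈ 0.9072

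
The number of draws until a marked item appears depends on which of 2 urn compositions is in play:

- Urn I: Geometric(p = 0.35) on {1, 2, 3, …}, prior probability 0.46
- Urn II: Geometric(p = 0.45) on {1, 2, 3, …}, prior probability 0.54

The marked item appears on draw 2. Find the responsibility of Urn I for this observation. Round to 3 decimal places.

0.439

By Bayes' theorem, P(k | x) = π_k f_k(x) / Σ_j π_j f_j(x).
Geometric probabilities:
  f_I = 0.2275
  f_II = 0.2475
Unnormalised posteriors:
  π_I·f_I = 0.46 × 0.2275 = 0.10465
  π_II·f_II = 0.54 × 0.2475 = 0.13365
Evidence: 0.10465 + 0.13365 = 0.2383
So the posterior for Urn I is 0.10465 / 0.2383 ≈ 0.439.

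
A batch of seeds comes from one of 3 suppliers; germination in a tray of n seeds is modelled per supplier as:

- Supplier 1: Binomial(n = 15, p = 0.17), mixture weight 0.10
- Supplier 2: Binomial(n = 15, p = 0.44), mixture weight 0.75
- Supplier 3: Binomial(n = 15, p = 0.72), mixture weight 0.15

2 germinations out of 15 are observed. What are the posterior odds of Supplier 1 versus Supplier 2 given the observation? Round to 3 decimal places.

Posterior odds = (π_i f_i(x)) / (π_j f_j(x)); the normalising sum cancels.
Component likelihoods at x = 2 germinations out of 15:
  L_1 = C(15,2)·0.17^2·0.83^13 = 105·0.0289·0.0887187 = 0.269217
  L_2 = C(15,2)·0.44^2·0.56^13 = 105·0.1936·0.000532653 = 0.0108278
  L_3 = C(15,2)·0.72^2·0.28^13 = 105·0.5184·6.50211e-08 = 3.53923e-06
Odds = (0.10/0.75) × (0.269217/0.0108278) = 0.133333 × 24.8636 ≈ 3.315

3.315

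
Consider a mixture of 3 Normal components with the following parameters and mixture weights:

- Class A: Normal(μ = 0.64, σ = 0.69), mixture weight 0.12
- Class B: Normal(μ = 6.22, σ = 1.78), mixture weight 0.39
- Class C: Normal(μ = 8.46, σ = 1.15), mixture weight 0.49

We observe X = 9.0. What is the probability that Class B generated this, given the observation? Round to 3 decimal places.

0.145

Apply Bayes' rule: the posterior for each component is proportional to its prior times its likelihood at x.
Normal densities:
  f_A = 7.68605e-33
  f_B = 0.0661945
  f_C = 0.310694
Prior × likelihood for each component:
  P(Z=A)·f_A = 0.12 × 7.68605e-33 = 9.22327e-34
  P(Z=B)·f_B = 0.39 × 0.0661945 = 0.0258159
  P(Z=C)·f_C = 0.49 × 0.310694 = 0.15224
Evidence: 9.22327e-34 + 0.0258159 + 0.15224 = 0.178056
So the posterior for Class B is 0.0258159 / 0.178056 ≈ 0.145.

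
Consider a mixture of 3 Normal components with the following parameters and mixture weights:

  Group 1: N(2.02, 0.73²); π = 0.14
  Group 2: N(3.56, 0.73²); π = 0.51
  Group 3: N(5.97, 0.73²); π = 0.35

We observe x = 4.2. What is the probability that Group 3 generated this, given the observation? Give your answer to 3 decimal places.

Apply Bayes' rule: the posterior for each component is proportional to its prior times its likelihood at x.
Evaluate each component's likelihood at the observed value:
  L_1 = 0.00632512
  L_2 = 0.37212
  L_3 = 0.0289059
Prior × likelihood for each component:
  P(Z=1)·L_1 = 0.14 × 0.00632512 = 0.000885517
  P(Z=2)·L_2 = 0.51 × 0.37212 = 0.189781
  P(Z=3)·L_3 = 0.35 × 0.0289059 = 0.0101171
Marginal: 0.000885517 + 0.189781 + 0.0101171 = 0.200784
So the posterior for Group 3 is 0.0101171 / 0.200784 ≈ 0.050.

0.050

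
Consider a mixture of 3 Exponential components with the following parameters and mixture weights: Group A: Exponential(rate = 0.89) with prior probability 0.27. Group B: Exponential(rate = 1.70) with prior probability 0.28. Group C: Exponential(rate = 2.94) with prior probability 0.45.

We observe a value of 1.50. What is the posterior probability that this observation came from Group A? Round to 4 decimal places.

The responsibility of component k is π_k f_k(x) divided by Σ_j π_j f_j(x).
Component likelihoods at x = 1.50:
  p_A = 0.89·e^(−0.89·1.50) = 0.89·e^(−1.3350) = 0.234211
  p_B = 1.70·e^(−1.70·1.50) = 1.70·e^(−2.5500) = 0.132739
  p_C = 2.94·e^(−2.94·1.50) = 2.94·e^(−4.4100) = 0.0357362
Weight by the priors:
  π_A·p_A = 0.27 × 0.234211 = 0.0632369
  π_B·p_B = 0.28 × 0.132739 = 0.0371669
  π_C·p_C = 0.45 × 0.0357362 = 0.0160813
Evidence: 0.0632369 + 0.0371669 + 0.0160813 = 0.116485
P(Group A | 1.50) = 0.0632369 / 0.116485 ≈ 0.5429

0.5429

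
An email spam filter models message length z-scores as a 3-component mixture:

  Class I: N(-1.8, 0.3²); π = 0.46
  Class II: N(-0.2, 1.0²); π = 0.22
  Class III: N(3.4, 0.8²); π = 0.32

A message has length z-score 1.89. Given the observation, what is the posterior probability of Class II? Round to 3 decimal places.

P(component k | x) = π_k·f_k(x) / marginal(x), where marginal(x) = Σ_j π_j·f_j(x).
Evaluate each component's likelihood at the observed value:
  L_I = 1.86889e-33
  L_II = 0.0449148
  L_III = 0.0839845
Prior × likelihood for each component:
  π_I·L_I = 0.46 × 1.86889e-33 = 8.59687e-34
  π_II·L_II = 0.22 × 0.0449148 = 0.00988125
  π_III·L_III = 0.32 × 0.0839845 = 0.026875
Evidence: 8.59687e-34 + 0.00988125 + 0.026875 = 0.0367563
Responsibility of Class II: 0.00988125 / 0.0367563 ≈ 0.269

0.269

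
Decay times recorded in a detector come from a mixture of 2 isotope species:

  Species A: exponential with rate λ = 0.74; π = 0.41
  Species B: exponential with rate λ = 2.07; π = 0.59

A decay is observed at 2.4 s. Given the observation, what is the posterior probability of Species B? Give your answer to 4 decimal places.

Posterior ∝ prior × likelihood, so P(k | x) ∝ P(Z=k) f_k(x); normalise over all components.
Evaluate each component's likelihood at the observed value:
  L_A = 0.74·e^(−0.74·2.4) = 0.74·e^(−1.7760) = 0.125292
  L_B = 2.07·e^(−2.07·2.4) = 2.07·e^(−4.9680) = 0.0144011
Multiply by the mixture weights:
  P(Z=A)·L_A = 0.41 × 0.125292 = 0.0513699
  P(Z=B)·L_B = 0.59 × 0.0144011 = 0.00849664
Marginal: 0.0513699 + 0.00849664 = 0.0598665
P(Species B | the observation) ≈ 0.1419

0.1419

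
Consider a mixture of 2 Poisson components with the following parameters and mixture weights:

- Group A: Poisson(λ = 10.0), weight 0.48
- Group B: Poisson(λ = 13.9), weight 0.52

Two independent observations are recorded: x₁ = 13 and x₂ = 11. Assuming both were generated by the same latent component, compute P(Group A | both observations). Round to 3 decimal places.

Posterior ∝ prior × likelihood, so P(k | x) ∝ π_k f_k(x); normalise over all components.
Since both observations come from the same component, the likelihood for component k is f_k(x₁)·f_k(x₂).
  f_A = [e^(−10.0)·10.0^13/13! = 0.0729079] × [0.113736] = 0.00829229
  f_B = [e^(−13.9)·13.9^13/13! = 0.106713] × [0.0861616] = 0.00919459
Multiply by the mixture weights:
  π_A·f_A = 0.48 × 0.00829229 = 0.0039803
  π_B·f_B = 0.52 × 0.00919459 = 0.00478119
Marginal: 0.0039803 + 0.00478119 = 0.00876149
P(Group A | x) = 0.0039803 / 0.00876149 ≈ 0.454

0.454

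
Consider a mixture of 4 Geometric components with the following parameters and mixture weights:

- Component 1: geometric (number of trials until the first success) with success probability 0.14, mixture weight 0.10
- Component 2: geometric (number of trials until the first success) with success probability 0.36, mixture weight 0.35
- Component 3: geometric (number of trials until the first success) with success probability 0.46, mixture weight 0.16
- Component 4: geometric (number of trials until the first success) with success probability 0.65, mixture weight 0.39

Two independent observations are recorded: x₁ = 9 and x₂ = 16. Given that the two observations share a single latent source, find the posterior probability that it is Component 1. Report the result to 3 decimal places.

0.974

The responsibility of component k is π_k f_k(x) divided by Σ_j π_j f_j(x).
Since both observations come from the same component, the likelihood for component k is f_k(x₁)·f_k(x₂).
  L_1 = [0.0418905] × [0.0145749] = 0.000610549
  L_2 = [0.0101331] × [0.000445658] = 4.5159e-06
  L_3 = [0.00332589] × [4.45312e-05] = 1.48106e-07
  L_4 = [0.000146372] × [9.41747e-08] = 1.37845e-11
Prior × likelihood for each component:
  π_1·L_1 = 0.10 × 0.000610549 = 6.10549e-05
  π_2·L_2 = 0.35 × 4.5159e-06 = 1.58057e-06
  π_3·L_3 = 0.16 × 1.48106e-07 = 2.36969e-08
  π_4·L_4 = 0.39 × 1.37845e-11 = 5.37596e-12
Sum: 6.10549e-05 + 1.58057e-06 + 2.36969e-08 + 5.37596e-12 = 6.26592e-05
P(Component 1 | x₁,x₂) ≈ 0.974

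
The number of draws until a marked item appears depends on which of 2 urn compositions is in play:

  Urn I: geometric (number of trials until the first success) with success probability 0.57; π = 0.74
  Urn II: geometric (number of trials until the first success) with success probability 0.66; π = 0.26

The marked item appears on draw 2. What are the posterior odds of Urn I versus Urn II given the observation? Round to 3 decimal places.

3.109

The posterior odds equal the prior odds times the likelihood ratio: (w_i/w_j)·(f_i(x)/f_j(x)).
Component likelihoods at x = 2:
  f_I = 0.57·(1−0.57)^1 = 0.57·0.43 = 0.2451
  f_II = 0.66·(1−0.66)^1 = 0.66·0.34 = 0.2244
Posterior odds = (w_I·f_I) / (w_II·f_II) = (0.74·0.2451) / (0.26·0.2244) = 0.181374 / 0.058344 ≈ 3.109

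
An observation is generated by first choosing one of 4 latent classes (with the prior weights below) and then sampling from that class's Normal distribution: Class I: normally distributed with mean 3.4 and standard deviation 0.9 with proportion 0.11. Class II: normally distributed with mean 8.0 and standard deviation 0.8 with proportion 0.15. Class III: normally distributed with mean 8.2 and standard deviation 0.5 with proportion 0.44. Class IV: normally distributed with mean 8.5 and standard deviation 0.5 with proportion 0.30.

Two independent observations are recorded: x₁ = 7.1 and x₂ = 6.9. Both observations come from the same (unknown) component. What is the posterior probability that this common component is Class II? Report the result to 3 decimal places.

0.898

Apply Bayes' rule: the posterior for each component is proportional to its prior times its likelihood at x.
Since both observations come from the same component, the likelihood for component k is f_k(x₁)·f_k(x₂).
  L_I = [(1/(0.9·√(2π)))·exp(−(7.1−3.4)²/(2·0.9²)) = 0.443269·exp(-8.45062) = 9.4757e-05] × [0.000230489] = 2.18405e-08
  L_II = [(1/(0.8·√(2π)))·exp(−(7.1−8.0)²/(2·0.8²)) = 0.498678·exp(-0.63281) = 0.264846] × [0.193765] = 0.0513179
  L_III = [(1/(0.5·√(2π)))·exp(−(7.1−8.2)²/(2·0.5²)) = 0.797885·exp(-2.42000) = 0.0709492] × [0.0271659] = 0.0019274
  L_IV = [(1/(0.5·√(2π)))·exp(−(7.1−8.5)²/(2·0.5²)) = 0.797885·exp(-3.92000) = 0.0158309] × [0.00476818] = 7.54845e-05
Multiply by the mixture weights:
  π_I·L_I = 0.11 × 2.18405e-08 = 2.40245e-09
  π_II·L_II = 0.15 × 0.0513179 = 0.00769769
  π_III·L_III = 0.44 × 0.0019274 = 0.000848057
  π_IV·L_IV = 0.30 × 7.54845e-05 = 2.26454e-05
Denominator: 2.40245e-09 + 0.00769769 + 0.000848057 + 2.26454e-05 = 0.00856839
Responsibility of Class II: 0.00769769 / 0.00856839 ≈ 0.898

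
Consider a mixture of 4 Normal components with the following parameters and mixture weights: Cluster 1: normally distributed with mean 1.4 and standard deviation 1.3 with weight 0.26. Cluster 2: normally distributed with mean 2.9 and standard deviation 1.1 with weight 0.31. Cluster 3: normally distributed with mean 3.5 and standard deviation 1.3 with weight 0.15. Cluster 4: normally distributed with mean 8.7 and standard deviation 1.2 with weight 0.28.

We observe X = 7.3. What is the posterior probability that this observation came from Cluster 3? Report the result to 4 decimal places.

0.0134

By Bayes' theorem, P(k | x) = P(Z=k) f_k(x) / Σ_j P(Z=j) f_j(x).
Normal densities:
  f_1 = 1.03335e-05
  f_2 = 0.000121664
  f_3 = 0.00428133
  f_4 = 0.168332
Weight by the priors:
  P(Z=1)·f_1 = 0.26 × 1.03335e-05 = 2.68671e-06
  P(Z=2)·f_2 = 0.31 × 0.000121664 = 3.77158e-05
  P(Z=3)·f_3 = 0.15 × 0.00428133 = 0.000642199
  P(Z=4)·f_4 = 0.28 × 0.168332 = 0.047133
Denominator: 2.68671e-06 + 3.77158e-05 + 0.000642199 + 0.047133 = 0.0478156
So the posterior for Cluster 3 is 0.000642199 / 0.0478156 ≈ 0.0134.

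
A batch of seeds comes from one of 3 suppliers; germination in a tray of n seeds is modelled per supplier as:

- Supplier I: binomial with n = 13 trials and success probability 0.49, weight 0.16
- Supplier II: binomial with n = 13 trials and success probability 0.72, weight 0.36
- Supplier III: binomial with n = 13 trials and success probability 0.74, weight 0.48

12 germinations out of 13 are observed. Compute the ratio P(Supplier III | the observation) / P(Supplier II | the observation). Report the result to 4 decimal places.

The posterior odds equal the prior odds times the likelihood ratio: (π_i/π_j)·(f_i(x)/f_j(x)).
Binomial probabilities:
  L_I = 0.00127018
  L_II = 0.0706466
  L_III = 0.0911375
Odds = (0.48/0.36) × (0.0911375/0.0706466) = 1.33333 × 1.29005 ≈ 1.7201

1.7201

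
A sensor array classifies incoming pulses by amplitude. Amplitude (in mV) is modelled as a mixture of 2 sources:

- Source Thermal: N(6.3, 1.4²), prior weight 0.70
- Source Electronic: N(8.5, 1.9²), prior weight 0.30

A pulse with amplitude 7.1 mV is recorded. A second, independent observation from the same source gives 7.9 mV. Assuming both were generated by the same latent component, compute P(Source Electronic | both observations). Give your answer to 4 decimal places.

By Bayes' theorem, P(k | x) = w_k f_k(x) / Σ_j w_j f_j(x).
Since both observations come from the same component, the likelihood for component k is f_k(x₁)·f_k(x₂).
  L_Thermal = [(1/(1.4·√(2π)))·exp(−(7.1−6.3)²/(2·1.4²)) = 0.284959·exp(-0.16327) = 0.242034] × [0.148307] = 0.0358953
  L_Electronic = [(1/(1.9·√(2π)))·exp(−(7.1−8.5)²/(2·1.9²)) = 0.209970·exp(-0.27147) = 0.160051] × [0.199757] = 0.0319714
Unnormalised posteriors:
  w_Thermal·L_Thermal = 0.70 × 0.0358953 = 0.0251267
  w_Electronic·L_Electronic = 0.30 × 0.0319714 = 0.00959141
Evidence: 0.0251267 + 0.00959141 = 0.0347181
P(Source Electronic | x) ≈ 0.2763

0.2763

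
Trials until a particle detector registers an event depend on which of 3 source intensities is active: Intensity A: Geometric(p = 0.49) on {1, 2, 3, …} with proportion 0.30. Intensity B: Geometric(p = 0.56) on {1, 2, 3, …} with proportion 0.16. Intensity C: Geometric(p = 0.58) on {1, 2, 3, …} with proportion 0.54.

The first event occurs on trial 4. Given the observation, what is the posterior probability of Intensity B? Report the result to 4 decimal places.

P(component k | x) = π_k·f_k(x) / marginal(x), where marginal(x) = Σ_j π_j·f_j(x).
Evaluate each component's likelihood at the observed value:
  L_A = 0.064999
  L_B = 0.047703
  L_C = 0.042971
Weight by the priors:
  π_A·L_A = 0.30 × 0.064999 = 0.0194997
  π_B·L_B = 0.16 × 0.047703 = 0.00763249
  π_C·L_C = 0.54 × 0.042971 = 0.0232044
Sum: 0.0194997 + 0.00763249 + 0.0232044 = 0.0503365
P(Intensity B | x) ≈ 0.1516

0.1516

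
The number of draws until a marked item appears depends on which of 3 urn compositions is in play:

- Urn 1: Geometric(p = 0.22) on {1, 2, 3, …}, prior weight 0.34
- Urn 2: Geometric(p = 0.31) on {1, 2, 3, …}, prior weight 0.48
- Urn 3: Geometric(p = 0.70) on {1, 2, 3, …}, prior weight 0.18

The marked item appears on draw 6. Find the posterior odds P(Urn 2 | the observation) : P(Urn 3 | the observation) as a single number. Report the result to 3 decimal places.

76.010

Since P(k|x) ∝ P(Z=k) f_k(x), the posterior odds are P(Z=i) f_i(x) / (P(Z=j) f_j(x)).
Geometric probabilities:
  p_1 = 0.22·(1−0.22)^5 = 0.22·0.288717 = 0.0635178
  p_2 = 0.31·(1−0.31)^5 = 0.31·0.156403 = 0.048485
  p_3 = 0.70·(1−0.70)^5 = 0.70·0.00243 = 0.001701
Posterior odds = (P(Z=2)·p_2) / (P(Z=3)·p_3) = (0.48·0.048485) / (0.18·0.001701) = 0.0232728 / 0.00030618 ≈ 76.010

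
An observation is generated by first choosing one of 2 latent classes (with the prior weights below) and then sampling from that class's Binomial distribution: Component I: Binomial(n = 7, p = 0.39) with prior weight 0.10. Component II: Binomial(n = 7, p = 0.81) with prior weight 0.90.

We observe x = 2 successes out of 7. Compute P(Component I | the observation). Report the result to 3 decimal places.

Apply Bayes' rule: the posterior for each component is proportional to its prior times its likelihood at x.
Binomial probabilities:
  f_I = C(7,2)·0.39^2·0.61^5 = 21·0.1521·0.0844596 = 0.269773
  f_II = C(7,2)·0.81^2·0.19^5 = 21·0.6561·0.00024761 = 0.00341159
Prior × likelihood for each component:
  P(Z=I)·f_I = 0.10 × 0.269773 = 0.0269773
  P(Z=II)·f_II = 0.90 × 0.00341159 = 0.00307043
Marginal: 0.0269773 + 0.00307043 = 0.0300477
P(Component I | data) = 0.0269773 / 0.0300477 ≈ 0.898

0.898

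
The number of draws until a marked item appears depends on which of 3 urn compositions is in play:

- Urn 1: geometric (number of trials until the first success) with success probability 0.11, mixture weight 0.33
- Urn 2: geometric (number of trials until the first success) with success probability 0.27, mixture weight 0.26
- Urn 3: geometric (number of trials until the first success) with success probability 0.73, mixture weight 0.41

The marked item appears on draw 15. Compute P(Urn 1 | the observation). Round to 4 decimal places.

0.8923

The responsibility of component k is π_k f_k(x) divided by Σ_j π_j f_j(x).
Component likelihoods at x = 15:
  f_1 = 0.11·(1−0.11)^14 = 0.11·0.195641 = 0.0215205
  f_2 = 0.27·(1−0.27)^14 = 0.27·0.0122045 = 0.00329522
  f_3 = 0.73·(1−0.73)^14 = 0.73·1.09419e-08 = 7.98759e-09
Multiply by the mixture weights:
  π_1·f_1 = 0.33 × 0.0215205 = 0.00710177
  π_2·f_2 = 0.26 × 0.00329522 = 0.000856756
  π_3·f_3 = 0.41 × 7.98759e-09 = 3.27491e-09
Sum: 0.00710177 + 0.000856756 + 3.27491e-09 = 0.00795853
Responsibility of Urn 1: 0.00710177 / 0.00795853 ≈ 0.8923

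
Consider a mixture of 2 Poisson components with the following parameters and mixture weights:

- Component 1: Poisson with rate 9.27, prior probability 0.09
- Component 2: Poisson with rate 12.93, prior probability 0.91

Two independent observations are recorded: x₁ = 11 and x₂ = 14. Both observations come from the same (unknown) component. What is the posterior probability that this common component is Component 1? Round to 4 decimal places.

Posterior ∝ prior × likelihood, so P(k | x) ∝ π_k f_k(x); normalise over all components.
Since both observations come from the same component, the likelihood for component k is f_k(x₁)·f_k(x₂).
  L_1 = [0.102521] × [0.0373937] = 0.00383362
  L_2 = [0.102565] × [0.101518] = 0.0104122
Multiply by the mixture weights:
  π_1·L_1 = 0.09 × 0.00383362 = 0.000345026
  π_2·L_2 = 0.91 × 0.0104122 = 0.00947513
Denominator: 0.000345026 + 0.00947513 = 0.00982016
So the posterior for Component 1 is 0.000345026 / 0.00982016 ≈ 0.0351.

0.0351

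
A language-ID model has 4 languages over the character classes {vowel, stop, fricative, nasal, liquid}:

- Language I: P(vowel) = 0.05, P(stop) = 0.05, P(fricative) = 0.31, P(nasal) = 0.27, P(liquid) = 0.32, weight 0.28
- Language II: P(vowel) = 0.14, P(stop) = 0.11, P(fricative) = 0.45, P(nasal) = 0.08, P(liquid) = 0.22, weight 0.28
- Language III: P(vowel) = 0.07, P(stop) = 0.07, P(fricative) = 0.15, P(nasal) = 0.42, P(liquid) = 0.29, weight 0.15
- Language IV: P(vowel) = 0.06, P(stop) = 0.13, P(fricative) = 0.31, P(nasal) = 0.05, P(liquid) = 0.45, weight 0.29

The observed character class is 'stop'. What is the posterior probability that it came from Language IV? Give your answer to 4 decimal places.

0.4054

Apply Bayes' rule: the posterior for each component is proportional to its prior times its likelihood at x.
Categorical probabilities:
  L_I = P(stop | comp) = 0.05
  L_II = P(stop | comp) = 0.11
  L_III = P(stop | comp) = 0.07
  L_IV = P(stop | comp) = 0.13
Weight by the priors:
  π_I·L_I = 0.28 × 0.05 = 0.014
  π_II·L_II = 0.28 × 0.11 = 0.0308
  π_III·L_III = 0.15 × 0.07 = 0.0105
  π_IV·L_IV = 0.29 × 0.13 = 0.0377
Sum: 0.014 + 0.0308 + 0.0105 + 0.0377 = 0.093
So the posterior for Language IV is 0.0377 / 0.093 ≈ 0.4054.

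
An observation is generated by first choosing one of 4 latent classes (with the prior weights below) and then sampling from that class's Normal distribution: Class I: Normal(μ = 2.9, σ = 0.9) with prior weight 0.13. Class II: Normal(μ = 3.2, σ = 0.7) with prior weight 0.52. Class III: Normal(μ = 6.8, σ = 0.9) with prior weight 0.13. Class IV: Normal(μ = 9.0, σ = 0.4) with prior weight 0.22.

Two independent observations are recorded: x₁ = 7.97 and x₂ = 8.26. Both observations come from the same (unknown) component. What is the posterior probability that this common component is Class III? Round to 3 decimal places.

0.672

Apply Bayes' rule: the posterior for each component is proportional to its prior times its likelihood at x.
Since both observations come from the same component, the likelihood for component k is f_k(x₁)·f_k(x₂).
  L_I = [5.69666e-08] × [8.80541e-09] = 5.01615e-16
  L_II = [4.70642e-11] × [2.56674e-12] = 1.20801e-22
  L_III = [0.19041] × [0.118911] = 0.0226418
  L_IV = [0.0362266] × [0.180162] = 0.00652667
Unnormalised posteriors:
  w_I·L_I = 0.13 × 5.01615e-16 = 6.52099e-17
  w_II·L_II = 0.52 × 1.20801e-22 = 6.28167e-23
  w_III·L_III = 0.13 × 0.0226418 = 0.00294343
  w_IV·L_IV = 0.22 × 0.00652667 = 0.00143587
Denominator: 6.52099e-17 + 6.28167e-23 + 0.00294343 + 0.00143587 = 0.0043793
Responsibility of Class III: 0.00294343 / 0.0043793 ≈ 0.672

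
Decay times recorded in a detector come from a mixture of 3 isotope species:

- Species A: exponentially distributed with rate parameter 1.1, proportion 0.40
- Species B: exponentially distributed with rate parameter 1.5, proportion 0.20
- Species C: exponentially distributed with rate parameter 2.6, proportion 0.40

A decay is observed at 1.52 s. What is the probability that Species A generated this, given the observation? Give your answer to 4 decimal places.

The responsibility of component k is π_k f_k(x) divided by Σ_j π_j f_j(x).
Component likelihoods at x = 1.52 s:
  f_A = 0.206658
  f_B = 0.153426
  f_C = 0.0499622
Prior × likelihood for each component:
  π_A·f_A = 0.40 × 0.206658 = 0.0826632
  π_B·f_B = 0.20 × 0.153426 = 0.0306853
  π_C·f_C = 0.40 × 0.0499622 = 0.0199849
Marginal: 0.0826632 + 0.0306853 + 0.0199849 = 0.133333
Responsibility of Species A: 0.0826632 / 0.133333 ≈ 0.6200

0.6200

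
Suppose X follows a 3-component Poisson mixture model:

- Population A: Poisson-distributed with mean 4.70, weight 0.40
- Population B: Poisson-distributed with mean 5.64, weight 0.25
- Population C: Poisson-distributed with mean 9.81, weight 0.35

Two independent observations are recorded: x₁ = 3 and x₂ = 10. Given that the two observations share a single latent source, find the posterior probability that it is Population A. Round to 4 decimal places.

Apply Bayes' rule: the posterior for each component is proportional to its prior times its likelihood at x.
Since both observations come from the same component, the likelihood for component k is f_k(x₁)·f_k(x₂).
  p_A = [e^(−4.70)·4.70^3/3! = 0.157383] × [0.0131835] = 0.00207486
  p_B = [e^(−5.64)·5.64^3/3! = 0.106234] × [0.0318865] = 0.00338745
  p_C = [e^(−9.81)·9.81^3/3! = 0.00863827] × [0.124882] = 0.00107876
Multiply by the mixture weights:
  π_A·p_A = 0.40 × 0.00207486 = 0.000829946
  π_B·p_B = 0.25 × 0.00338745 = 0.000846861
  π_C·p_C = 0.35 × 0.00107876 = 0.000377566
Evidence: 0.000829946 + 0.000846861 + 0.000377566 = 0.00205437
So the posterior for Population A is 0.000829946 / 0.00205437 ≈ 0.4040.

0.4040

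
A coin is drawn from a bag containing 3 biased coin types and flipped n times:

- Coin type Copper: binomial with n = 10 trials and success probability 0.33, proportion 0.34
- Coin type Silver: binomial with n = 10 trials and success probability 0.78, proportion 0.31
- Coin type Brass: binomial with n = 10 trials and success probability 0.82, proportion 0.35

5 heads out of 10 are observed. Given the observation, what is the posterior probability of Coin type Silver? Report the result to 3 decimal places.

0.184

Posterior ∝ prior × likelihood, so P(k | x) ∝ π_k f_k(x); normalise over all components.
Evaluate each component's likelihood at the observed value:
  p_Copper = C(10,5)·0.33^5·0.67^5 = 252·0.00391354·0.135013 = 0.133151
  p_Silver = C(10,5)·0.78^5·0.22^5 = 252·0.288717·0.000515363 = 0.0374962
  p_Brass = C(10,5)·0.82^5·0.18^5 = 252·0.37074·0.000188957 = 0.0176536
Unnormalised posteriors:
  π_Copper·p_Copper = 0.34 × 0.133151 = 0.0452713
  π_Silver·p_Silver = 0.31 × 0.0374962 = 0.0116238
  π_Brass·p_Brass = 0.35 × 0.0176536 = 0.00617875
Normaliser: 0.0452713 + 0.0116238 + 0.00617875 = 0.0630739
So the posterior for Coin type Silver is 0.0116238 / 0.0630739 ≈ 0.184.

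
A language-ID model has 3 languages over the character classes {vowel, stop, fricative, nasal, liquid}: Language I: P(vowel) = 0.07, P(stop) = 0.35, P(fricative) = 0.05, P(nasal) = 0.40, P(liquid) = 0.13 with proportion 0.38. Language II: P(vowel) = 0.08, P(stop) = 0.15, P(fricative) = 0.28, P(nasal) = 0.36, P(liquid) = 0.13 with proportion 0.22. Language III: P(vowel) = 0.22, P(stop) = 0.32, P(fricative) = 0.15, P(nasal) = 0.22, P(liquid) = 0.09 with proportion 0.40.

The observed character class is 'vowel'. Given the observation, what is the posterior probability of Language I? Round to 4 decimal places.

Apply Bayes' rule: the posterior for each component is proportional to its prior times its likelihood at x.
Categorical probabilities:
  f_I = P(vowel | comp) = 0.07
  f_II = P(vowel | comp) = 0.08
  f_III = P(vowel | comp) = 0.22
Unnormalised posteriors:
  P(Z=I)·f_I = 0.38 × 0.07 = 0.0266
  P(Z=II)·f_II = 0.22 × 0.08 = 0.0176
  P(Z=III)·f_III = 0.40 × 0.22 = 0.088
Denominator: 0.0266 + 0.0176 + 0.088 = 0.1322
So the posterior for Language I is 0.0266 / 0.1322 ≈ 0.2012.

0.2012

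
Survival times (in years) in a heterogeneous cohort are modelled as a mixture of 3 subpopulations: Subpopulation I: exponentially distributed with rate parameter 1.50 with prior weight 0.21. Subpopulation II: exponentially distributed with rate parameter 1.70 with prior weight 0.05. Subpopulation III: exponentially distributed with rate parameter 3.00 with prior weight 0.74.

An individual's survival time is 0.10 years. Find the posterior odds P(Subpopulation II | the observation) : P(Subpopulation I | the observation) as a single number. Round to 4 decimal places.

Since P(k|x) ∝ π_k f_k(x), the posterior odds are π_i f_i(x) / (π_j f_j(x)).
Exponential densities:
  p_I = 1.50·e^(−1.50·0.10) = 1.50·e^(−0.1500) = 1.29106
  p_II = 1.70·e^(−1.70·0.10) = 1.70·e^(−0.1700) = 1.43423
  p_III = 3.00·e^(−3.00·0.10) = 3.00·e^(−0.3000) = 2.22245
Odds = (0.05/0.21) × (1.43423/1.29106) = 0.238095 × 1.11089 ≈ 0.2645

0.2645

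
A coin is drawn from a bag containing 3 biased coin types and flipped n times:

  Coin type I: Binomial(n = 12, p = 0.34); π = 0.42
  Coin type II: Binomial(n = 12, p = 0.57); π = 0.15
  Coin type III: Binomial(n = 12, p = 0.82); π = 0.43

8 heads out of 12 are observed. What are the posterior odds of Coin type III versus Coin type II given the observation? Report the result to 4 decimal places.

1.6148

Posterior odds = (P(Z=i) f_i(x)) / (P(Z=j) f_j(x)); the normalising sum cancels.
Evaluate each component's likelihood at the observed value:
  f_I = C(12,8)·0.34^8·0.66^4 = 495·0.000178579·0.189747 = 0.0167731
  f_II = C(12,8)·0.57^8·0.43^4 = 495·0.0111429·0.034188 = 0.188572
  f_III = C(12,8)·0.82^8·0.18^4 = 495·0.204414·0.00104976 = 0.10622
Posterior odds = (P(Z=III)·f_III) / (P(Z=II)·f_II) = (0.43·0.10622) / (0.15·0.188572) = 0.0456746 / 0.0282858 ≈ 1.6148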